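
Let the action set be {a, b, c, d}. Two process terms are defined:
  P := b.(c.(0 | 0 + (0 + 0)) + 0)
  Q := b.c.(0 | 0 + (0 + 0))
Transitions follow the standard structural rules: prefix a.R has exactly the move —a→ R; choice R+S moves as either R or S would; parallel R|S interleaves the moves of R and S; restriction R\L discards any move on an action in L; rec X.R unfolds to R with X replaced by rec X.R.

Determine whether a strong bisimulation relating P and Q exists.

YES

LTS(P): 3 reachable states
  p0 = b.(c.(0 | 0 + (0 + 0)) + 0) → ··b··> p1
  p1 = c.(0 | 0 + (0 + 0)) + 0 → ··c··> p2
  p2 = 0 | 0 + (0 + 0) → stopped
LTS(Q): 3 reachable states
  q0 = b.c.(0 | 0 + (0 + 0)) → ··b··> q1
  q1 = c.(0 | 0 + (0 + 0)) → ··c··> q2
  q2 = 0 | 0 + (0 + 0) → stopped
Bisimilarity quotient blocks:
  B0 = {p0, q0}
  B1 = {p1, q1}
  B2 = {p2, q2}
p0 ∈ B0, q0 ∈ B0 → same block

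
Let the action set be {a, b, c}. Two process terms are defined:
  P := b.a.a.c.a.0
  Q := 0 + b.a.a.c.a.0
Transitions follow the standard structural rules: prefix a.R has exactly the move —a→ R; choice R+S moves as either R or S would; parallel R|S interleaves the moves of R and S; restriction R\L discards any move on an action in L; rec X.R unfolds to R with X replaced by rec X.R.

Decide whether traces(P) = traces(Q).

LTS(P): 6 reachable states
  m0 = b.a.a.c.a.0 has moves =b=> m1
  m1 = a.a.c.a.0 has moves =a=> m2
  m2 = a.c.a.0 has moves =a=> m3
  m3 = c.a.0 has moves =c=> m4
  m4 = a.0 has moves =a=> m5
  m5 = 0 has moves stopped
LTS(Q): 6 reachable states
  n0 = 0 + b.a.a.c.a.0 has moves =b=> n1
  n1 = a.a.c.a.0 has moves =a=> n2
  n2 = a.c.a.0 has moves =a=> n3
  n3 = c.a.0 has moves =c=> n4
  n4 = a.0 has moves =a=> n5
  n5 = 0 has moves stopped
Partition-refinement fixed point:
  B0 = {m0, n0}
  B1 = {m1, n1}
  B2 = {m2, n2}
  B3 = {m3, n3}
  B4 = {m4, n4}
  B5 = {m5, n5}
m0 ∈ B0, n0 ∈ B0 → same block
Bisimilar ⇒ trace-equivalent.

traces(P) = traces(Q)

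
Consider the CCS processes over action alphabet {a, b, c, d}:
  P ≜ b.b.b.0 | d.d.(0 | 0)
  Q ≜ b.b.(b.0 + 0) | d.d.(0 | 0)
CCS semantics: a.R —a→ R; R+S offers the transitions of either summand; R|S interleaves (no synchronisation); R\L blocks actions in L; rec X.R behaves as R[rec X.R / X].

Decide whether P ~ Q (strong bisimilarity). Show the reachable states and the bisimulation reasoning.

Reachable graph of P (12 states):
  p0 = b.b.b.0 | d.d.(0 | 0) | =b=> p1, =d=> p2
  p1 = b.b.0 | d.d.(0 | 0) | =b=> p3, =d=> p4
  p2 = b.b.b.0 | d.(0 | 0) | =b=> p4, =d=> p5
  p3 = b.0 | d.d.(0 | 0) | =b=> p6, =d=> p7
  p4 = b.b.0 | d.(0 | 0) | =b=> p7, =d=> p8
  p5 = b.b.b.0 | (0 | 0) | =b=> p8
  p6 = 0 | d.d.(0 | 0) | =d=> p9
  p7 = b.0 | d.(0 | 0) | =b=> p9, =d=> p10
  p8 = b.b.0 | (0 | 0) | =b=> p10
  p9 = 0 | d.(0 | 0) | =d=> p11
  p10 = b.0 | (0 | 0) | =b=> p11
  p11 = 0 | (0 | 0) | deadlocked
Reachable graph of Q (12 states):
  q0 = b.b.(b.0 + 0) | d.d.(0 | 0) | =b=> q1, =d=> q2
  q1 = b.(b.0 + 0) | d.d.(0 | 0) | =b=> q3, =d=> q4
  q2 = b.b.(b.0 + 0) | d.(0 | 0) | =b=> q4, =d=> q5
  q3 = (b.0 + 0) | d.d.(0 | 0) | =b=> q6, =d=> q7
  q4 = b.(b.0 + 0) | d.(0 | 0) | =b=> q7, =d=> q8
  q5 = b.b.(b.0 + 0) | (0 | 0) | =b=> q8
  q6 = 0 | d.d.(0 | 0) | =d=> q9
  q7 = (b.0 + 0) | d.(0 | 0) | =b=> q9, =d=> q10
  q8 = b.(b.0 + 0) | (0 | 0) | =b=> q10
  q9 = 0 | d.(0 | 0) | =d=> q11
  q10 = (b.0 + 0) | (0 | 0) | =b=> q11
  q11 = 0 | (0 | 0) | deadlocked
Bisimilarity quotient blocks:
  B0 = {p0, q0}
  B1 = {p1, q1}
  B2 = {p3, q3}
  B3 = {p7, q7}
  B4 = {p10, q10}
  B5 = {p11, q11}
  B6 = {p9, q9}
  B7 = {p6, q6}
  B8 = {p4, q4}
  B9 = {p8, q8}
  B10 = {p2, q2}
  B11 = {p5, q5}
p0 ∈ B0, q0 ∈ B0 → same block

P ~ Q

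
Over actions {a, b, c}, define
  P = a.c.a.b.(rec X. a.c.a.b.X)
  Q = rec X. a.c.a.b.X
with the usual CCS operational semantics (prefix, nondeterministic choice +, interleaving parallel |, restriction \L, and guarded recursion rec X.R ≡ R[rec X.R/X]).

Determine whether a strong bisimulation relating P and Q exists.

bisimilar

LTS(P): 5 reachable states
  u0 = a.c.a.b.(rec X. a.c.a.b.X) → --a--▸ u1
  u1 = c.a.b.(rec X. a.c.a.b.X) → --c--▸ u2
  u2 = a.b.(rec X. a.c.a.b.X) → --a--▸ u3
  u3 = b.(rec X. a.c.a.b.X) → --b--▸ u4
  u4 = rec X. a.c.a.b.X → --a--▸ u1
LTS(Q): 4 reachable states
  v0 = rec X. a.c.a.b.X → --a--▸ v1
  v1 = c.a.b.(rec X. a.c.a.b.X) → --c--▸ v2
  v2 = a.b.(rec X. a.c.a.b.X) → --a--▸ v3
  v3 = b.(rec X. a.c.a.b.X) → --b--▸ v0
Partition-refinement fixed point:
  B0 = {u0, u4, v0}
  B1 = {u1, v1}
  B2 = {u2, v2}
  B3 = {u3, v3}
u0 ∈ B0, v0 ∈ B0 → same block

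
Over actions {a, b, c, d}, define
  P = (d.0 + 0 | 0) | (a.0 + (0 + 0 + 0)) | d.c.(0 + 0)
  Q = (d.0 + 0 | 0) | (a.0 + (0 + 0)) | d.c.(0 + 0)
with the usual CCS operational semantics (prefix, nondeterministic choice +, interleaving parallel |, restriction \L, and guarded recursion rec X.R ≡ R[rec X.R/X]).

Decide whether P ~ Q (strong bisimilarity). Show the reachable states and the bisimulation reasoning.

LTS(P): 12 reachable states
  u0 = (d.0 + 0 | 0) | (a.0 + (0 + 0 + 0)) | d.c.(0 + 0) | -a-> u1, -d-> u2, -d-> u3
  u1 = (d.0 + 0 | 0) | 0 | d.c.(0 + 0) | -d-> u4, -d-> u5
  u2 = (d.0 + 0 | 0) | (a.0 + (0 + 0 + 0)) | c.(0 + 0) | -a-> u4, -c-> u6, -d-> u7
  u3 = 0 | (a.0 + (0 + 0 + 0)) | d.c.(0 + 0) | -a-> u5, -d-> u7
  u4 = (d.0 + 0 | 0) | 0 | c.(0 + 0) | -c-> u8, -d-> u9
  u5 = 0 | 0 | d.c.(0 + 0) | -d-> u9
  u6 = (d.0 + 0 | 0) | (a.0 + (0 + 0 + 0)) | (0 + 0) | -a-> u8, -d-> u10
  u7 = 0 | (a.0 + (0 + 0 + 0)) | c.(0 + 0) | -a-> u9, -c-> u10
  u8 = (d.0 + 0 | 0) | 0 | (0 + 0) | -d-> u11
  u9 = 0 | 0 | c.(0 + 0) | -c-> u11
  u10 = 0 | (a.0 + (0 + 0 + 0)) | (0 + 0) | -a-> u11
  u11 = 0 | 0 | (0 + 0) | ∅
LTS(Q): 12 reachable states
  v0 = (d.0 + 0 | 0) | (a.0 + (0 + 0)) | d.c.(0 + 0) | -a-> v1, -d-> v2, -d-> v3
  v1 = (d.0 + 0 | 0) | 0 | d.c.(0 + 0) | -d-> v4, -d-> v5
  v2 = (d.0 + 0 | 0) | (a.0 + (0 + 0)) | c.(0 + 0) | -a-> v4, -c-> v6, -d-> v7
  v3 = 0 | (a.0 + (0 + 0)) | d.c.(0 + 0) | -a-> v5, -d-> v7
  v4 = (d.0 + 0 | 0) | 0 | c.(0 + 0) | -c-> v8, -d-> v9
  v5 = 0 | 0 | d.c.(0 + 0) | -d-> v9
  v6 = (d.0 + 0 | 0) | (a.0 + (0 + 0)) | (0 + 0) | -a-> v8, -d-> v10
  v7 = 0 | (a.0 + (0 + 0)) | c.(0 + 0) | -a-> v9, -c-> v10
  v8 = (d.0 + 0 | 0) | 0 | (0 + 0) | -d-> v11
  v9 = 0 | 0 | c.(0 + 0) | -c-> v11
  v10 = 0 | (a.0 + (0 + 0)) | (0 + 0) | -a-> v11
  v11 = 0 | 0 | (0 + 0) | ∅
Partition-refinement fixed point:
  B0 = {u0, v0}
  B1 = {u1, v1}
  B2 = {u4, v4}
  B3 = {u8, v8}
  B4 = {u11, v11}
  B5 = {u9, v9}
  B6 = {u5, v5}
  B7 = {u3, v3}
  B8 = {u7, v7}
  B9 = {u10, v10}
  B10 = {u2, v2}
  B11 = {u6, v6}
u0 ∈ B0, v0 ∈ B0 → same block

bisimilar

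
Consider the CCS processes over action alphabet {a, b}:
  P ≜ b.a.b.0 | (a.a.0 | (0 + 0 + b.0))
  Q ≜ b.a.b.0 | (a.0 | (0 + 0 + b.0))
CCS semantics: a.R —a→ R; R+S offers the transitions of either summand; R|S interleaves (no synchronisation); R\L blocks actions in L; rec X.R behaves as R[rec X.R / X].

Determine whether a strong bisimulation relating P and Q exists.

LTS(P): 24 reachable states
  u0 = b.a.b.0 | (a.a.0 | (0 + 0 + b.0)) ⊢ ··a··> u1, ··b··> u2, ··b··> u3
  u1 = b.a.b.0 | (a.0 | (0 + 0 + b.0)) ⊢ ··a··> u4, ··b··> u5, ··b··> u6
  u2 = a.b.0 | (a.a.0 | (0 + 0 + b.0)) ⊢ ··a··> u5, ··a··> u7, ··b··> u8
  u3 = b.a.b.0 | (a.a.0 | 0) ⊢ ··a··> u6, ··b··> u8
  u4 = b.a.b.0 | (0 | (0 + 0 + b.0)) ⊢ ··b··> u10, ··b··> u9
  u5 = a.b.0 | (a.0 | (0 + 0 + b.0)) ⊢ ··a··> u11, ··a··> u9, ··b··> u12
  u6 = b.a.b.0 | (a.0 | 0) ⊢ ··a··> u10, ··b··> u12
  u7 = b.0 | (a.a.0 | (0 + 0 + b.0)) ⊢ ··a··> u11, ··b··> u13, ··b··> u14
  u8 = a.b.0 | (a.a.0 | 0) ⊢ ··a··> u12, ··a··> u14
  u9 = a.b.0 | (0 | (0 + 0 + b.0)) ⊢ ··a··> u15, ··b··> u16
  u10 = b.a.b.0 | (0 | 0) ⊢ ··b··> u16
  u11 = b.0 | (a.0 | (0 + 0 + b.0)) ⊢ ··a··> u15, ··b··> u17, ··b··> u18
  u12 = a.b.0 | (a.0 | 0) ⊢ ··a··> u16, ··a··> u18
  u13 = 0 | (a.a.0 | (0 + 0 + b.0)) ⊢ ··a··> u17, ··b··> u19
  u14 = b.0 | (a.a.0 | 0) ⊢ ··a··> u18, ··b··> u19
  u15 = b.0 | (0 | (0 + 0 + b.0)) ⊢ ··b··> u20, ··b··> u21
  u16 = a.b.0 | (0 | 0) ⊢ ··a··> u21
  u17 = 0 | (a.0 | (0 + 0 + b.0)) ⊢ ··a··> u20, ··b··> u22
  u18 = b.0 | (a.0 | 0) ⊢ ··a··> u21, ··b··> u22
  u19 = 0 | (a.a.0 | 0) ⊢ ··a··> u22
  u20 = 0 | (0 | (0 + 0 + b.0)) ⊢ ··b··> u23
  u21 = b.0 | (0 | 0) ⊢ ··b··> u23
  u22 = 0 | (a.0 | 0) ⊢ ··a··> u23
  u23 = 0 | (0 | 0) ⊢ (no moves)
LTS(Q): 16 reachable states
  v0 = b.a.b.0 | (a.0 | (0 + 0 + b.0)) ⊢ ··a··> v1, ··b··> v2, ··b··> v3
  v1 = b.a.b.0 | (0 | (0 + 0 + b.0)) ⊢ ··b··> v4, ··b··> v5
  v2 = a.b.0 | (a.0 | (0 + 0 + b.0)) ⊢ ··a··> v4, ··a··> v6, ··b··> v7
  v3 = b.a.b.0 | (a.0 | 0) ⊢ ··a··> v5, ··b··> v7
  v4 = a.b.0 | (0 | (0 + 0 + b.0)) ⊢ ··a··> v8, ··b··> v9
  v5 = b.a.b.0 | (0 | 0) ⊢ ··b··> v9
  v6 = b.0 | (a.0 | (0 + 0 + b.0)) ⊢ ··a··> v8, ··b··> v10, ··b··> v11
  v7 = a.b.0 | (a.0 | 0) ⊢ ··a··> v11, ··a··> v9
  v8 = b.0 | (0 | (0 + 0 + b.0)) ⊢ ··b··> v12, ··b··> v13
  v9 = a.b.0 | (0 | 0) ⊢ ··a··> v13
  v10 = 0 | (a.0 | (0 + 0 + b.0)) ⊢ ··a··> v12, ··b··> v14
  v11 = b.0 | (a.0 | 0) ⊢ ··a··> v13, ··b··> v14
  v12 = 0 | (0 | (0 + 0 + b.0)) ⊢ ··b··> v15
  v13 = b.0 | (0 | 0) ⊢ ··b··> v15
  v14 = 0 | (a.0 | 0) ⊢ ··a··> v15
  v15 = 0 | (0 | 0) ⊢ (no moves)
Coarsest stable partition (strong bisimilarity classes):
  B0 = {u0}
  B1 = {u1, v0}
  B2 = {u6, v3}
  B3 = {u10, v5}
  B4 = {u16, v9}
  B5 = {u20, u21, v12, v13}
  B6 = {u23, v15}
  B7 = {u12, v7}
  B8 = {u17, u18, v10, v11}
  B9 = {u22, v14}
  B10 = {u4, v1}
  B11 = {u9, v4}
  B12 = {u15, v8}
  B13 = {u5, v2}
  B14 = {u11, v6}
  B15 = {u3}
  B16 = {u8}
  B17 = {u13, u14}
  B18 = {u19}
  B19 = {u2}
  B20 = {u7}
u0 ∈ B0, v0 ∈ B1 → different blocks

NO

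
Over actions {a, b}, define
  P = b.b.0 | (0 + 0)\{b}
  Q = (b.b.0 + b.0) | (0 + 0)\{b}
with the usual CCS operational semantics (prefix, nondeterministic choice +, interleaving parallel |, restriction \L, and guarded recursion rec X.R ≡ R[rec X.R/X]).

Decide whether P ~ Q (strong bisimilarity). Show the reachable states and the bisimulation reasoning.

Reachable graph of P (3 states):
  m0 = b.b.0 | (0 + 0)\{b} → =b=> m1
  m1 = b.0 | (0 + 0)\{b} → =b=> m2
  m2 = 0 | (0 + 0)\{b} → ·
Reachable graph of Q (3 states):
  n0 = (b.b.0 + b.0) | (0 + 0)\{b} → =b=> n1, =b=> n2
  n1 = 0 | (0 + 0)\{b} → ·
  n2 = b.0 | (0 + 0)\{b} → =b=> n1
Coarsest stable partition (strong bisimilarity classes):
  B0 = {m0}
  B1 = {m1, n2}
  B2 = {m2, n1}
  B3 = {n0}
m0 ∈ B0, n0 ∈ B3 → different blocks

NO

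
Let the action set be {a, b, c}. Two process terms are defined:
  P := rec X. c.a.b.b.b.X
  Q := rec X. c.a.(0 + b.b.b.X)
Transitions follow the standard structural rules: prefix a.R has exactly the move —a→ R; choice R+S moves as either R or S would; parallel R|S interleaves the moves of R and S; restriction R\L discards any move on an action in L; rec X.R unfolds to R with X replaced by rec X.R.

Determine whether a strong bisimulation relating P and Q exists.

Reachable graph of P (5 states):
  p0 = rec X. c.a.b.b.b.X ⊢ --c--▸ p1
  p1 = a.b.b.b.(rec X. c.a.b.b.b.X) ⊢ --a--▸ p2
  p2 = b.b.b.(rec X. c.a.b.b.b.X) ⊢ --b--▸ p3
  p3 = b.b.(rec X. c.a.b.b.b.X) ⊢ --b--▸ p4
  p4 = b.(rec X. c.a.b.b.b.X) ⊢ --b--▸ p0
Reachable graph of Q (5 states):
  q0 = rec X. c.a.(0 + b.b.b.X) ⊢ --c--▸ q1
  q1 = a.(0 + b.b.b.(rec X. c.a.(0 + b.b.b.X))) ⊢ --a--▸ q2
  q2 = 0 + b.b.b.(rec X. c.a.(0 + b.b.b.X)) ⊢ --b--▸ q3
  q3 = b.b.(rec X. c.a.(0 + b.b.b.X)) ⊢ --b--▸ q4
  q4 = b.(rec X. c.a.(0 + b.b.b.X)) ⊢ --b--▸ q0
Coarsest stable partition (strong bisimilarity classes):
  B0 = {p0, q0}
  B1 = {p1, q1}
  B2 = {p2, q2}
  B3 = {p3, q3}
  B4 = {p4, q4}
p0 ∈ B0, q0 ∈ B0 → same block

bisimilar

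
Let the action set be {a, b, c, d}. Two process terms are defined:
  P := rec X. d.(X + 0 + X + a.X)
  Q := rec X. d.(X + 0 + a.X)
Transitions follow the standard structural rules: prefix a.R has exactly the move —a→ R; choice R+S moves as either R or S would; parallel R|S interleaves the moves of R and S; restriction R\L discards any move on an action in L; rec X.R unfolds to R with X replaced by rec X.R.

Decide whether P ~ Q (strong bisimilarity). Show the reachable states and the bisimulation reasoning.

P ~ Q

LTS(P): 2 reachable states
  u0 = rec X. d.(X + 0 + X + a.X) ⊢ --d--▸ u1
  u1 = (rec X. d.(X + 0 + X + a.X)) + 0 + (rec X. d.(X + 0 + X + a.X)) + a.(rec X. d.(X + 0 + X + a.X)) ⊢ --a--▸ u0, --d--▸ u1
LTS(Q): 2 reachable states
  v0 = rec X. d.(X + 0 + a.X) ⊢ --d--▸ v1
  v1 = (rec X. d.(X + 0 + a.X)) + 0 + a.(rec X. d.(X + 0 + a.X)) ⊢ --a--▸ v0, --d--▸ v1
Coarsest stable partition (strong bisimilarity classes):
  B0 = {u0, v0}
  B1 = {u1, v1}
u0 ∈ B0, v0 ∈ B0 → same block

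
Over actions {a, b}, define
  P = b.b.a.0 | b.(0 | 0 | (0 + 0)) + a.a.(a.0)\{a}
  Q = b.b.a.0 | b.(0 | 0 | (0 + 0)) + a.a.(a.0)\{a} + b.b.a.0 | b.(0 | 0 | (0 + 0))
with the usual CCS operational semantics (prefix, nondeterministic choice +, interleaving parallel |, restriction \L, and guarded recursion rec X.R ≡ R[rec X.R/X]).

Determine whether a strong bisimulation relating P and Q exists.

Reachable graph of P (10 states):
  p0 = b.b.a.0 | b.(0 | 0 | (0 + 0)) + a.a.(a.0)\{a} → --a--▸ p1, --b--▸ p2, --b--▸ p3
  p1 = a.(a.0)\{a} → --a--▸ p4
  p2 = b.a.0 | b.(0 | 0 | (0 + 0)) → --b--▸ p5, --b--▸ p6
  p3 = b.b.a.0 | (0 | 0 | (0 + 0)) → --b--▸ p6
  p4 = (a.0)\{a} → (no moves)
  p5 = a.0 | b.(0 | 0 | (0 + 0)) → --a--▸ p7, --b--▸ p8
  p6 = b.a.0 | (0 | 0 | (0 + 0)) → --b--▸ p8
  p7 = 0 | b.(0 | 0 | (0 + 0)) → --b--▸ p9
  p8 = a.0 | (0 | 0 | (0 + 0)) → --a--▸ p9
  p9 = 0 | (0 | 0 | (0 + 0)) → (no moves)
Reachable graph of Q (10 states):
  q0 = b.b.a.0 | b.(0 | 0 | (0 + 0)) + a.a.(a.0)\{a} + b.b.a.0 | b.(0 | 0 | (0 + 0)) → --a--▸ q1, --b--▸ q2, --b--▸ q3
  q1 = a.(a.0)\{a} → --a--▸ q4
  q2 = b.a.0 | b.(0 | 0 | (0 + 0)) → --b--▸ q5, --b--▸ q6
  q3 = b.b.a.0 | (0 | 0 | (0 + 0)) → --b--▸ q6
  q4 = (a.0)\{a} → (no moves)
  q5 = a.0 | b.(0 | 0 | (0 + 0)) → --a--▸ q7, --b--▸ q8
  q6 = b.a.0 | (0 | 0 | (0 + 0)) → --b--▸ q8
  q7 = 0 | b.(0 | 0 | (0 + 0)) → --b--▸ q9
  q8 = a.0 | (0 | 0 | (0 + 0)) → --a--▸ q9
  q9 = 0 | (0 | 0 | (0 + 0)) → (no moves)
Bisimilarity quotient blocks:
  B0 = {p0, q0}
  B1 = {p3, q3}
  B2 = {p6, q6}
  B3 = {p1, p8, q1, q8}
  B4 = {p4, p9, q4, q9}
  B5 = {p2, q2}
  B6 = {p5, q5}
  B7 = {p7, q7}
p0 ∈ B0, q0 ∈ B0 → same block

YES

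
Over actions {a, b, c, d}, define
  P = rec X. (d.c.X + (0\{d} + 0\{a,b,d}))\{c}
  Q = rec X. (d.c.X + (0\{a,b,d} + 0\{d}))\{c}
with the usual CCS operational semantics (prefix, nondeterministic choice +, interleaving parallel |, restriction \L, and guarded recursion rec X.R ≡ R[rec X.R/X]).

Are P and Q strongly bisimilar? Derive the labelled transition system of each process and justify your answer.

LTS(P): 2 reachable states
  p0 = rec X. (d.c.X + (0\{d} + 0\{a,b,d}))\{c} has moves =d=> p1
  p1 = (c.(rec X. (d.c.X + (0\{d} + 0\{a,b,d}))\{c}))\{c} has moves ∅
LTS(Q): 2 reachable states
  q0 = rec X. (d.c.X + (0\{a,b,d} + 0\{d}))\{c} has moves =d=> q1
  q1 = (c.(rec X. (d.c.X + (0\{a,b,d} + 0\{d}))\{c}))\{c} has moves ∅
Bisimilarity quotient blocks:
  B0 = {p0, q0}
  B1 = {p1, q1}
p0 ∈ B0, q0 ∈ B0 → same block

P ~ Q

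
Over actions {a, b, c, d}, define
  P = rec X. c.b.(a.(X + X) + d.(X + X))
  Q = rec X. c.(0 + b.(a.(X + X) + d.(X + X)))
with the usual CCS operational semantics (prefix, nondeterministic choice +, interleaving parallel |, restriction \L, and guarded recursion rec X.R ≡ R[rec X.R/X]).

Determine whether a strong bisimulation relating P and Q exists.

P ~ Q

LTS(P): 4 reachable states
  m0 = rec X. c.b.(a.(X + X) + d.(X + X)) has moves --c--▸ m1
  m1 = b.(a.((rec X. c.b.(a.(X + X) + d.(X + X))) + (rec X. c.b.(a.(X + X) + d.(X + X)))) + d.((rec X. c.b.(a.(X + X) + d.(X + X))) + (rec X. c.b.(a.(X + X) + d.(X + X))))) has moves --b--▸ m2
  m2 = a.((rec X. c.b.(a.(X + X) + d.(X + X))) + (rec X. c.b.(a.(X + X) + d.(X + X)))) + d.((rec X. c.b.(a.(X + X) + d.(X + X))) + (rec X. c.b.(a.(X + X) + d.(X + X)))) has moves --a--▸ m3, --d--▸ m3
  m3 = (rec X. c.b.(a.(X + X) + d.(X + X))) + (rec X. c.b.(a.(X + X) + d.(X + X))) has moves --c--▸ m1
LTS(Q): 4 reachable states
  n0 = rec X. c.(0 + b.(a.(X + X) + d.(X + X))) has moves --c--▸ n1
  n1 = 0 + b.(a.((rec X. c.(0 + b.(a.(X + X) + d.(X + X)))) + (rec X. c.(0 + b.(a.(X + X) + d.(X + X))))) + d.((rec X. c.(0 + b.(a.(X + X) + d.(X + X)))) + (rec X. c.(0 + b.(a.(X + X) + d.(X + X)))))) has moves --b--▸ n2
  n2 = a.((rec X. c.(0 + b.(a.(X + X) + d.(X + X)))) + (rec X. c.(0 + b.(a.(X + X) + d.(X + X))))) + d.((rec X. c.(0 + b.(a.(X + X) + d.(X + X)))) + (rec X. c.(0 + b.(a.(X + X) + d.(X + X))))) has moves --a--▸ n3, --d--▸ n3
  n3 = (rec X. c.(0 + b.(a.(X + X) + d.(X + X)))) + (rec X. c.(0 + b.(a.(X + X) + d.(X + X)))) has moves --c--▸ n1
Partition-refinement fixed point:
  B0 = {m0, m3, n0, n3}
  B1 = {m1, n1}
  B2 = {m2, n2}
m0 ∈ B0, n0 ∈ B0 → same block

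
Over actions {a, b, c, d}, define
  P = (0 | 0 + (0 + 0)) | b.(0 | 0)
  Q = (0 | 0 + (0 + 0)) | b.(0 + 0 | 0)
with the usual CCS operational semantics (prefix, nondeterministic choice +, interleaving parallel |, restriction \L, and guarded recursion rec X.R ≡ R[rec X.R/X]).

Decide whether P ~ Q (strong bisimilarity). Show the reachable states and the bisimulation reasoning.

YES

P's transition system — 2 states:
  s0 = (0 | 0 + (0 + 0)) | b.(0 | 0) has moves --b--▸ s1
  s1 = (0 | 0 + (0 + 0)) | (0 | 0) has moves ·
Q's transition system — 2 states:
  t0 = (0 | 0 + (0 + 0)) | b.(0 + 0 | 0) has moves --b--▸ t1
  t1 = (0 | 0 + (0 + 0)) | (0 + 0 | 0) has moves ·
Bisimilarity quotient blocks:
  B0 = {s0, t0}
  B1 = {s1, t1}
s0 ∈ B0, t0 ∈ B0 → same block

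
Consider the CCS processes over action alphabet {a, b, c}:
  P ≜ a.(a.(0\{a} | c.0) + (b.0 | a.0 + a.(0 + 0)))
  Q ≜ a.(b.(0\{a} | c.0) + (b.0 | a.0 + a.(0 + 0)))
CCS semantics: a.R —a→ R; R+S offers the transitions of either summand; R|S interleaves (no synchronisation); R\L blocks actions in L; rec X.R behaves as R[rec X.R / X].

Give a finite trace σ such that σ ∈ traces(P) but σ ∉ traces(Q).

LTS(P): 8 reachable states
  m0 = a.(a.(0\{a} | c.0) + (b.0 | a.0 + a.(0 + 0))) → --a--▸ m1
  m1 = a.(0\{a} | c.0) + (b.0 | a.0 + a.(0 + 0)) → --a--▸ m2, --a--▸ m3, --a--▸ m4, --b--▸ m5
  m2 = 0 + 0 → (no moves)
  m3 = 0\{a} | c.0 → --c--▸ m6
  m4 = b.0 | 0 → --b--▸ m7
  m5 = 0 | a.0 → --a--▸ m7
  m6 = 0\{a} | 0 → (no moves)
  m7 = 0 | 0 → (no moves)
LTS(Q): 8 reachable states
  n0 = a.(b.(0\{a} | c.0) + (b.0 | a.0 + a.(0 + 0))) → --a--▸ n1
  n1 = b.(0\{a} | c.0) + (b.0 | a.0 + a.(0 + 0)) → --a--▸ n2, --a--▸ n3, --b--▸ n4, --b--▸ n5
  n2 = 0 + 0 → (no moves)
  n3 = b.0 | 0 → --b--▸ n6
  n4 = 0 | a.0 → --a--▸ n6
  n5 = 0\{a} | c.0 → --c--▸ n7
  n6 = 0 | 0 → (no moves)
  n7 = 0\{a} | 0 → (no moves)
Executing aac from P (initial set {m0}):
  step 1 (a): {m1}
  step 2 (a): {m2, m3, m4}
  step 3 (c): {m6}
  P completes σ.
Executing aac from Q (initial set {n0}):
  step 1 (a): {n1}
  step 2 (a): {n2, n3}
  step 3 (c): ∅ (Q stuck)

aac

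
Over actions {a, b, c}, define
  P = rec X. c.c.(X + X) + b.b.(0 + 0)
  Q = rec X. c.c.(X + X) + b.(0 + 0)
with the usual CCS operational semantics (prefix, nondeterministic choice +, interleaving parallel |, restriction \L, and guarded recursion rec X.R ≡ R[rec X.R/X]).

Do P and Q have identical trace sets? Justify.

trace-distinct — witness ⟨bb⟩

P's transition system — 5 states:
  p0 = rec X. c.c.(X + X) + b.b.(0 + 0) ⊢ =b=> p1, =c=> p2
  p1 = b.(0 + 0) ⊢ =b=> p3
  p2 = c.((rec X. c.c.(X + X) + b.b.(0 + 0)) + (rec X. c.c.(X + X) + b.b.(0 + 0))) ⊢ =c=> p4
  p3 = 0 + 0 ⊢ stopped
  p4 = (rec X. c.c.(X + X) + b.b.(0 + 0)) + (rec X. c.c.(X + X) + b.b.(0 + 0)) ⊢ =b=> p1, =c=> p2
Q's transition system — 4 states:
  q0 = rec X. c.c.(X + X) + b.(0 + 0) ⊢ =b=> q1, =c=> q2
  q1 = 0 + 0 ⊢ stopped
  q2 = c.((rec X. c.c.(X + X) + b.(0 + 0)) + (rec X. c.c.(X + X) + b.(0 + 0))) ⊢ =c=> q3
  q3 = (rec X. c.c.(X + X) + b.(0 + 0)) + (rec X. c.c.(X + X) + b.(0 + 0)) ⊢ =b=> q1, =c=> q2
Trace ⟨bb⟩ through P, begin at {p0}:
  step 1 (b): {p1}
  step 2 (b): {p3}
  — P admits the full trace.
Trace ⟨bb⟩ through Q, begin at {q0}:
  step 1 (b): {q1}
  step 2 (b): ∅ (Q stuck)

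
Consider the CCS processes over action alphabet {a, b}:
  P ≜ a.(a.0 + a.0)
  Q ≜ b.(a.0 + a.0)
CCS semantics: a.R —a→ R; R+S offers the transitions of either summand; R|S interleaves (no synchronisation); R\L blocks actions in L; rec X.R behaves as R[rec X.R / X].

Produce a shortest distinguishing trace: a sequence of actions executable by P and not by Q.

LTS(P): 3 reachable states
  u0 = a.(a.0 + a.0) has moves ··a··> u1
  u1 = a.0 + a.0 has moves ··a··> u2
  u2 = 0 has moves stopped
LTS(Q): 3 reachable states
  v0 = b.(a.0 + a.0) has moves ··b··> v1
  v1 = a.0 + a.0 has moves ··a··> v2
  v2 = 0 has moves stopped
Trace ⟨a⟩ through P, begin at {u0}:
  after a @ step 1: {u1}
  — P admits the full trace.
Trace ⟨a⟩ through Q, begin at {v0}:
  after a @ step 1: ∅ (Q stuck)

a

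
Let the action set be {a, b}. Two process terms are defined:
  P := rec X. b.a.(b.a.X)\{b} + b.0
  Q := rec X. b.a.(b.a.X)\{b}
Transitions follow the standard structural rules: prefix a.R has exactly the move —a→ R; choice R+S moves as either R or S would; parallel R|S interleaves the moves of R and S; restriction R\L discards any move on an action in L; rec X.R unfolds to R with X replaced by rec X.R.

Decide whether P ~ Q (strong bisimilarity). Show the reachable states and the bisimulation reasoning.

LTS(P): 4 reachable states
  u0 = rec X. b.a.(b.a.X)\{b} + b.0 has moves ··b··> u1, ··b··> u2
  u1 = 0 has moves stopped
  u2 = a.(b.a.(rec X. b.a.(b.a.X)\{b} + b.0))\{b} has moves ··a··> u3
  u3 = (b.a.(rec X. b.a.(b.a.X)\{b} + b.0))\{b} has moves stopped
LTS(Q): 3 reachable states
  v0 = rec X. b.a.(b.a.X)\{b} has moves ··b··> v1
  v1 = a.(b.a.(rec X. b.a.(b.a.X)\{b}))\{b} has moves ··a··> v2
  v2 = (b.a.(rec X. b.a.(b.a.X)\{b}))\{b} has moves stopped
Coarsest stable partition (strong bisimilarity classes):
  B0 = {u0}
  B1 = {u2, v1}
  B2 = {u1, u3, v2}
  B3 = {v0}
u0 ∈ B0, v0 ∈ B3 → different blocks

P ≁ Q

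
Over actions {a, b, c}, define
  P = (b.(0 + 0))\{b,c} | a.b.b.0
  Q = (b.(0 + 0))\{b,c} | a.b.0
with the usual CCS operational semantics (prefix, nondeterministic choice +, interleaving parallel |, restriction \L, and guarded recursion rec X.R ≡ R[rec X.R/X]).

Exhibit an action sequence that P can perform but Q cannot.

abb

Reachable graph of P (4 states):
  p0 = (b.(0 + 0))\{b,c} | a.b.b.0 | --a--▸ p1
  p1 = (b.(0 + 0))\{b,c} | b.b.0 | --b--▸ p2
  p2 = (b.(0 + 0))\{b,c} | b.0 | --b--▸ p3
  p3 = (b.(0 + 0))\{b,c} | 0 | ∅
Reachable graph of Q (3 states):
  q0 = (b.(0 + 0))\{b,c} | a.b.0 | --a--▸ q1
  q1 = (b.(0 + 0))\{b,c} | b.0 | --b--▸ q2
  q2 = (b.(0 + 0))\{b,c} | 0 | ∅
Executing abb from P (initial set {p0}):
  [1] a ⇒ {p1}
  [2] b ⇒ {p2}
  [3] b ⇒ {p3}
  — P admits the full trace.
Executing abb from Q (initial set {q0}):
  [1] a ⇒ {q1}
  [2] b ⇒ {q2}
  [3] b ⇒ no successor for Q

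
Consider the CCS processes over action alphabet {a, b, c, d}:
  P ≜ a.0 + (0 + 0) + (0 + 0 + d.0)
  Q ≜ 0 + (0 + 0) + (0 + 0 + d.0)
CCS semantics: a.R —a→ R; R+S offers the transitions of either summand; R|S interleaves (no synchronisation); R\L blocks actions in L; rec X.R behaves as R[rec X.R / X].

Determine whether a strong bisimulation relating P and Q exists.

P's transition system — 2 states:
  u0 = a.0 + (0 + 0) + (0 + 0 + d.0) :: —a→ u1, —d→ u1
  u1 = 0 :: stopped
Q's transition system — 2 states:
  v0 = 0 + (0 + 0) + (0 + 0 + d.0) :: —d→ v1
  v1 = 0 :: stopped
Coarsest stable partition (strong bisimilarity classes):
  B0 = {u0}
  B1 = {u1, v1}
  B2 = {v0}
u0 ∈ B0, v0 ∈ B2 → different blocks

NO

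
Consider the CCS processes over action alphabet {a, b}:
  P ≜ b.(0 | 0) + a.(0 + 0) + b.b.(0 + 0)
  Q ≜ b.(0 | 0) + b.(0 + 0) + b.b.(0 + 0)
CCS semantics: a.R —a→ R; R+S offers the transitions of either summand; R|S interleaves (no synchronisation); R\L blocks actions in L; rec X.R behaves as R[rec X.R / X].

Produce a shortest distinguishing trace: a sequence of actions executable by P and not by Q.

a

LTS(P): 4 reachable states
  m0 = b.(0 | 0) + a.(0 + 0) + b.b.(0 + 0) → ··a··> m1, ··b··> m2, ··b··> m3
  m1 = 0 + 0 → stopped
  m2 = 0 | 0 → stopped
  m3 = b.(0 + 0) → ··b··> m1
LTS(Q): 4 reachable states
  n0 = b.(0 | 0) + b.(0 + 0) + b.b.(0 + 0) → ··b··> n1, ··b··> n2, ··b··> n3
  n1 = 0 + 0 → stopped
  n2 = 0 | 0 → stopped
  n3 = b.(0 + 0) → ··b··> n1
Run σ = ⟨a⟩ on P: start {m0}
  [1] a ⇒ {m1}
  ✓ P
Run σ = ⟨a⟩ on Q: start {n0}
  [1] a ⇒ no successor for Q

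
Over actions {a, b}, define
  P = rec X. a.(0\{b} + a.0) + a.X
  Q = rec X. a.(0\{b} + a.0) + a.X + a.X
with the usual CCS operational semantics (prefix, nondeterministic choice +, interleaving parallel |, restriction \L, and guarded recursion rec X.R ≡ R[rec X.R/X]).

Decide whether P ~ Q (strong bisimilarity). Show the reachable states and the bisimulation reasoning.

Reachable graph of P (3 states):
  u0 = rec X. a.(0\{b} + a.0) + a.X | -a-> u0, -a-> u1
  u1 = 0\{b} + a.0 | -a-> u2
  u2 = 0 | ∅
Reachable graph of Q (3 states):
  v0 = rec X. a.(0\{b} + a.0) + a.X + a.X | -a-> v0, -a-> v1
  v1 = 0\{b} + a.0 | -a-> v2
  v2 = 0 | ∅
Coarsest stable partition (strong bisimilarity classes):
  B0 = {u0, v0}
  B1 = {u1, v1}
  B2 = {u2, v2}
u0 ∈ B0, v0 ∈ B0 → same block

P ~ Q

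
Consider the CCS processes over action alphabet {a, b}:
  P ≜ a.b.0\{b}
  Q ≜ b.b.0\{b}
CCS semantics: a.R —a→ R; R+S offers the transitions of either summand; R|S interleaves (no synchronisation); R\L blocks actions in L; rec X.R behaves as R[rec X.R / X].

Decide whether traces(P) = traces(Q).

Reachable graph of P (3 states):
  u0 = a.b.0\{b} | --a--▸ u1
  u1 = b.0\{b} | --b--▸ u2
  u2 = 0\{b} | ∅
Reachable graph of Q (3 states):
  v0 = b.b.0\{b} | --b--▸ v1
  v1 = b.0\{b} | --b--▸ v2
  v2 = 0\{b} | ∅
Run σ = ⟨a⟩ on P: start {u0}
  after a @ step 1: {u1}
  — P admits the full trace.
Run σ = ⟨a⟩ on Q: start {v0}
  after a @ step 1: no successor for Q

NO — witness ⟨a⟩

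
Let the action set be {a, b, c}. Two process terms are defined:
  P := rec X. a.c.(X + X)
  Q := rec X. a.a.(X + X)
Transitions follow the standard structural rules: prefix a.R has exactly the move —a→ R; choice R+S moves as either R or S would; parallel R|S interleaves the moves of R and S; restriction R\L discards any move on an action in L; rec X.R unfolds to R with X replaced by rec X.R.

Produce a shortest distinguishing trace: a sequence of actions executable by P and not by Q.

ac

Reachable graph of P (3 states):
  s0 = rec X. a.c.(X + X) | —a→ s1
  s1 = c.((rec X. a.c.(X + X)) + (rec X. a.c.(X + X))) | —c→ s2
  s2 = (rec X. a.c.(X + X)) + (rec X. a.c.(X + X)) | —a→ s1
Reachable graph of Q (3 states):
  t0 = rec X. a.a.(X + X) | —a→ t1
  t1 = a.((rec X. a.a.(X + X)) + (rec X. a.a.(X + X))) | —a→ t2
  t2 = (rec X. a.a.(X + X)) + (rec X. a.a.(X + X)) | —a→ t1
Executing ac from P (initial set {s0}):
  [1] a ⇒ {s1}
  [2] c ⇒ {s2}
  P completes σ.
Executing ac from Q (initial set {t0}):
  [1] a ⇒ {t1}
  [2] c ⇒ no successor for Q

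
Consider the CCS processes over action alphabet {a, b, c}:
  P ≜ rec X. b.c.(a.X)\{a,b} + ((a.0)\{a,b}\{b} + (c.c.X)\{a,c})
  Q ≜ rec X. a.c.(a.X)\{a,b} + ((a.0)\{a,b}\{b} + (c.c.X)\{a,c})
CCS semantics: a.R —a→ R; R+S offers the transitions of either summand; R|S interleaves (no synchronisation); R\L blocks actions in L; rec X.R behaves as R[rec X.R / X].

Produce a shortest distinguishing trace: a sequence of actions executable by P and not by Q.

Reachable graph of P (3 states):
  u0 = rec X. b.c.(a.X)\{a,b} + ((a.0)\{a,b}\{b} + (c.c.X)\{a,c}) → =b=> u1
  u1 = c.(a.(rec X. b.c.(a.X)\{a,b} + ((a.0)\{a,b}\{b} + (c.c.X)\{a,c})))\{a,b} → =c=> u2
  u2 = (a.(rec X. b.c.(a.X)\{a,b} + ((a.0)\{a,b}\{b} + (c.c.X)\{a,c})))\{a,b} → deadlocked
Reachable graph of Q (3 states):
  v0 = rec X. a.c.(a.X)\{a,b} + ((a.0)\{a,b}\{b} + (c.c.X)\{a,c}) → =a=> v1
  v1 = c.(a.(rec X. a.c.(a.X)\{a,b} + ((a.0)\{a,b}\{b} + (c.c.X)\{a,c})))\{a,b} → =c=> v2
  v2 = (a.(rec X. a.c.(a.X)\{a,b} + ((a.0)\{a,b}\{b} + (c.c.X)\{a,c})))\{a,b} → deadlocked
Run σ = ⟨b⟩ on P: start {u0}
  step 1 (b): {u1}
  ✓ P
Run σ = ⟨b⟩ on Q: start {v0}
  step 1 (b): ∅ (Q stuck)

b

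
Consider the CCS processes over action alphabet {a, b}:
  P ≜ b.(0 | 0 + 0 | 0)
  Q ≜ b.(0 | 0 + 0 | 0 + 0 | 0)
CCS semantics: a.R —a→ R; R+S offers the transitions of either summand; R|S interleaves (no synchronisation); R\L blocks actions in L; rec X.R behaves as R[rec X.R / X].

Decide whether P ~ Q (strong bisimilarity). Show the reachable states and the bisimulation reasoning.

bisimilar

Reachable graph of P (2 states):
  m0 = b.(0 | 0 + 0 | 0) ⊢ ··b··> m1
  m1 = 0 | 0 + 0 | 0 ⊢ stopped
Reachable graph of Q (2 states):
  n0 = b.(0 | 0 + 0 | 0 + 0 | 0) ⊢ ··b··> n1
  n1 = 0 | 0 + 0 | 0 + 0 | 0 ⊢ stopped
Bisimilarity quotient blocks:
  B0 = {m0, n0}
  B1 = {m1, n1}
m0 ∈ B0, n0 ∈ B0 → same block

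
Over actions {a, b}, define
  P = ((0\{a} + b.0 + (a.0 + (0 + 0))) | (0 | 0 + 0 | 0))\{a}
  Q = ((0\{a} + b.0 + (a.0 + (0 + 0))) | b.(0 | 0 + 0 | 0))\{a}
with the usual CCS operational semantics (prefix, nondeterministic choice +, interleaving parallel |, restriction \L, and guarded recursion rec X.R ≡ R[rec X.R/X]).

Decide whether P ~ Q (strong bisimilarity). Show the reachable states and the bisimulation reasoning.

P's transition system — 2 states:
  s0 = ((0\{a} + b.0 + (a.0 + (0 + 0))) | (0 | 0 + 0 | 0))\{a} → =b=> s1
  s1 = (0 | (0 | 0 + 0 | 0))\{a} → ∅
Q's transition system — 4 states:
  t0 = ((0\{a} + b.0 + (a.0 + (0 + 0))) | b.(0 | 0 + 0 | 0))\{a} → =b=> t1, =b=> t2
  t1 = ((0\{a} + b.0 + (a.0 + (0 + 0))) | (0 | 0 + 0 | 0))\{a} → =b=> t3
  t2 = (0 | b.(0 | 0 + 0 | 0))\{a} → =b=> t3
  t3 = (0 | (0 | 0 + 0 | 0))\{a} → ∅
Bisimilarity quotient blocks:
  B0 = {s0, t1, t2}
  B1 = {s1, t3}
  B2 = {t0}
s0 ∈ B0, t0 ∈ B2 → different blocks

P ≁ Q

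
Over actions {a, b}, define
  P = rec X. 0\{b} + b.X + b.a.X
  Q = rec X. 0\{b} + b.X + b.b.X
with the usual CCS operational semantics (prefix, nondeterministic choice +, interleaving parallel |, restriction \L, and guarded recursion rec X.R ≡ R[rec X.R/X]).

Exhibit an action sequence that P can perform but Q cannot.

ba

LTS(P): 2 reachable states
  s0 = rec X. 0\{b} + b.X + b.a.X ⊢ ··b··> s0, ··b··> s1
  s1 = a.(rec X. 0\{b} + b.X + b.a.X) ⊢ ··a··> s0
LTS(Q): 2 reachable states
  t0 = rec X. 0\{b} + b.X + b.b.X ⊢ ··b··> t0, ··b··> t1
  t1 = b.(rec X. 0\{b} + b.X + b.b.X) ⊢ ··b··> t0
Executing ba from P (initial set {s0}):
  after b @ step 1: {s0, s1}
  after a @ step 2: {s0}
  — P admits the full trace.
Executing ba from Q (initial set {t0}):
  after b @ step 1: {t0, t1}
  after a @ step 2: ∅  — Q cannot continue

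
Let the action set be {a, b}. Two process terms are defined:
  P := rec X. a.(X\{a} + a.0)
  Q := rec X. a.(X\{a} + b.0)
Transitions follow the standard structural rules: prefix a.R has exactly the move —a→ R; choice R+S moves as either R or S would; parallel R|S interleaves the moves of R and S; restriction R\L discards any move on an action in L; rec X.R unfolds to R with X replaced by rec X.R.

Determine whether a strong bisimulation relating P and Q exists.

P ≁ Q

Reachable graph of P (3 states):
  s0 = rec X. a.(X\{a} + a.0) → ··a··> s1
  s1 = (rec X. a.(X\{a} + a.0))\{a} + a.0 → ··a··> s2
  s2 = 0 → ∅
Reachable graph of Q (3 states):
  t0 = rec X. a.(X\{a} + b.0) → ··a··> t1
  t1 = (rec X. a.(X\{a} + b.0))\{a} + b.0 → ··b··> t2
  t2 = 0 → ∅
Bisimilarity quotient blocks:
  B0 = {s0}
  B1 = {s1}
  B2 = {s2, t2}
  B3 = {t0}
  B4 = {t1}
s0 ∈ B0, t0 ∈ B3 → different blocks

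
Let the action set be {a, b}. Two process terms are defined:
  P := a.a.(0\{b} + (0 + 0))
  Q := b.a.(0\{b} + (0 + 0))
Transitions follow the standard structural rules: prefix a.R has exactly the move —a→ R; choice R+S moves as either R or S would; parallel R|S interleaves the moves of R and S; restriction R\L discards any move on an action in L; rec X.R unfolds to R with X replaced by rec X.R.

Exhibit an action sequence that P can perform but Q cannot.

LTS(P): 3 reachable states
  m0 = a.a.(0\{b} + (0 + 0)) → —a→ m1
  m1 = a.(0\{b} + (0 + 0)) → —a→ m2
  m2 = 0\{b} + (0 + 0) → (no moves)
LTS(Q): 3 reachable states
  n0 = b.a.(0\{b} + (0 + 0)) → —b→ n1
  n1 = a.(0\{b} + (0 + 0)) → —a→ n2
  n2 = 0\{b} + (0 + 0) → (no moves)
Run σ = ⟨a⟩ on P: start {m0}
  after a @ step 1: {m1}
  — P admits the full trace.
Run σ = ⟨a⟩ on Q: start {n0}
  after a @ step 1: no successor for Q

a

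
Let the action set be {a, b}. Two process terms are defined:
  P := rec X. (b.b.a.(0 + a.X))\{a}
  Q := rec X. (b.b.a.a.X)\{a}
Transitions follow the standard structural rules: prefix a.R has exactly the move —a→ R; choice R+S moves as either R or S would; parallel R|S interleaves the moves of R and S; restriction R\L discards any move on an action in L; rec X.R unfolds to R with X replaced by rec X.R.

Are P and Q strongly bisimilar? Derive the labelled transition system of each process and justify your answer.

Reachable graph of P (3 states):
  m0 = rec X. (b.b.a.(0 + a.X))\{a} ⊢ —b→ m1
  m1 = (b.a.(0 + a.(rec X. (b.b.a.(0 + a.X))\{a})))\{a} ⊢ —b→ m2
  m2 = (a.(0 + a.(rec X. (b.b.a.(0 + a.X))\{a})))\{a} ⊢ deadlocked
Reachable graph of Q (3 states):
  n0 = rec X. (b.b.a.a.X)\{a} ⊢ —b→ n1
  n1 = (b.a.a.(rec X. (b.b.a.a.X)\{a}))\{a} ⊢ —b→ n2
  n2 = (a.a.(rec X. (b.b.a.a.X)\{a}))\{a} ⊢ deadlocked
Coarsest stable partition (strong bisimilarity classes):
  B0 = {m0, n0}
  B1 = {m1, n1}
  B2 = {m2, n2}
m0 ∈ B0, n0 ∈ B0 → same block

bisimilar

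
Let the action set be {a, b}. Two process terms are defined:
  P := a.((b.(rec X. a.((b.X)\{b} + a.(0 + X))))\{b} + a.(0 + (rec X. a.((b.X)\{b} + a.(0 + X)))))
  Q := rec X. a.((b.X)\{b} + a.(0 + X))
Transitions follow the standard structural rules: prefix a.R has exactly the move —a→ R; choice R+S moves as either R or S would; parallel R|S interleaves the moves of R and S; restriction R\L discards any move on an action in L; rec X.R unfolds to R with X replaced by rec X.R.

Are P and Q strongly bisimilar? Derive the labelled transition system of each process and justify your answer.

P's transition system — 3 states:
  u0 = a.((b.(rec X. a.((b.X)\{b} + a.(0 + X))))\{b} + a.(0 + (rec X. a.((b.X)\{b} + a.(0 + X))))) has moves --a--▸ u1
  u1 = (b.(rec X. a.((b.X)\{b} + a.(0 + X))))\{b} + a.(0 + (rec X. a.((b.X)\{b} + a.(0 + X)))) has moves --a--▸ u2
  u2 = 0 + (rec X. a.((b.X)\{b} + a.(0 + X))) has moves --a--▸ u1
Q's transition system — 3 states:
  v0 = rec X. a.((b.X)\{b} + a.(0 + X)) has moves --a--▸ v1
  v1 = (b.(rec X. a.((b.X)\{b} + a.(0 + X))))\{b} + a.(0 + (rec X. a.((b.X)\{b} + a.(0 + X)))) has moves --a--▸ v2
  v2 = 0 + (rec X. a.((b.X)\{b} + a.(0 + X))) has moves --a--▸ v1
Coarsest stable partition (strong bisimilarity classes):
  B0 = {u0, u1, u2, v0, v1, v2}
u0 ∈ B0, v0 ∈ B0 → same block

YES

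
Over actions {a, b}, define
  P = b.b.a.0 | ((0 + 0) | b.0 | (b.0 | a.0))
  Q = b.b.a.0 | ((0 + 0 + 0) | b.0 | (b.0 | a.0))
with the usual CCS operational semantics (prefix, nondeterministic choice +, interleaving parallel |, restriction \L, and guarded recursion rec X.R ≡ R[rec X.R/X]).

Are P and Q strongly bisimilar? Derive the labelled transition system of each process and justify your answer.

LTS(P): 32 reachable states
  s0 = b.b.a.0 | ((0 + 0) | b.0 | (b.0 | a.0)) ⊢ --a--▸ s1, --b--▸ s2, --b--▸ s3, --b--▸ s4
  s1 = b.b.a.0 | ((0 + 0) | b.0 | (b.0 | 0)) ⊢ --b--▸ s5, --b--▸ s6, --b--▸ s7
  s2 = b.a.0 | ((0 + 0) | b.0 | (b.0 | a.0)) ⊢ --a--▸ s5, --b--▸ s10, --b--▸ s8, --b--▸ s9
  s3 = b.b.a.0 | ((0 + 0) | 0 | (b.0 | a.0)) ⊢ --a--▸ s6, --b--▸ s11, --b--▸ s9
  s4 = b.b.a.0 | ((0 + 0) | b.0 | (0 | a.0)) ⊢ --a--▸ s7, --b--▸ s10, --b--▸ s11
  s5 = b.a.0 | ((0 + 0) | b.0 | (b.0 | 0)) ⊢ --b--▸ s12, --b--▸ s13, --b--▸ s14
  s6 = b.b.a.0 | ((0 + 0) | 0 | (b.0 | 0)) ⊢ --b--▸ s13, --b--▸ s15
  s7 = b.b.a.0 | ((0 + 0) | b.0 | (0 | 0)) ⊢ --b--▸ s14, --b--▸ s15
  s8 = a.0 | ((0 + 0) | b.0 | (b.0 | a.0)) ⊢ --a--▸ s12, --a--▸ s16, --b--▸ s17, --b--▸ s18
  s9 = b.a.0 | ((0 + 0) | 0 | (b.0 | a.0)) ⊢ --a--▸ s13, --b--▸ s17, --b--▸ s19
  s10 = b.a.0 | ((0 + 0) | b.0 | (0 | a.0)) ⊢ --a--▸ s14, --b--▸ s18, --b--▸ s19
  s11 = b.b.a.0 | ((0 + 0) | 0 | (0 | a.0)) ⊢ --a--▸ s15, --b--▸ s19
  s12 = a.0 | ((0 + 0) | b.0 | (b.0 | 0)) ⊢ --a--▸ s20, --b--▸ s21, --b--▸ s22
  s13 = b.a.0 | ((0 + 0) | 0 | (b.0 | 0)) ⊢ --b--▸ s21, --b--▸ s23
  s14 = b.a.0 | ((0 + 0) | b.0 | (0 | 0)) ⊢ --b--▸ s22, --b--▸ s23
  s15 = b.b.a.0 | ((0 + 0) | 0 | (0 | 0)) ⊢ --b--▸ s23
  s16 = 0 | ((0 + 0) | b.0 | (b.0 | a.0)) ⊢ --a--▸ s20, --b--▸ s24, --b--▸ s25
  s17 = a.0 | ((0 + 0) | 0 | (b.0 | a.0)) ⊢ --a--▸ s21, --a--▸ s24, --b--▸ s26
  s18 = a.0 | ((0 + 0) | b.0 | (0 | a.0)) ⊢ --a--▸ s22, --a--▸ s25, --b--▸ s26
  s19 = b.a.0 | ((0 + 0) | 0 | (0 | a.0)) ⊢ --a--▸ s23, --b--▸ s26
  s20 = 0 | ((0 + 0) | b.0 | (b.0 | 0)) ⊢ --b--▸ s27, --b--▸ s28
  s21 = a.0 | ((0 + 0) | 0 | (b.0 | 0)) ⊢ --a--▸ s27, --b--▸ s29
  s22 = a.0 | ((0 + 0) | b.0 | (0 | 0)) ⊢ --a--▸ s28, --b--▸ s29
  s23 = b.a.0 | ((0 + 0) | 0 | (0 | 0)) ⊢ --b--▸ s29
  s24 = 0 | ((0 + 0) | 0 | (b.0 | a.0)) ⊢ --a--▸ s27, --b--▸ s30
  s25 = 0 | ((0 + 0) | b.0 | (0 | a.0)) ⊢ --a--▸ s28, --b--▸ s30
  s26 = a.0 | ((0 + 0) | 0 | (0 | a.0)) ⊢ --a--▸ s29, --a--▸ s30
  s27 = 0 | ((0 + 0) | 0 | (b.0 | 0)) ⊢ --b--▸ s31
  s28 = 0 | ((0 + 0) | b.0 | (0 | 0)) ⊢ --b--▸ s31
  s29 = a.0 | ((0 + 0) | 0 | (0 | 0)) ⊢ --a--▸ s31
  s30 = 0 | ((0 + 0) | 0 | (0 | a.0)) ⊢ --a--▸ s31
  s31 = 0 | ((0 + 0) | 0 | (0 | 0)) ⊢ stopped
LTS(Q): 32 reachable states
  t0 = b.b.a.0 | ((0 + 0 + 0) | b.0 | (b.0 | a.0)) ⊢ --a--▸ t1, --b--▸ t2, --b--▸ t3, --b--▸ t4
  t1 = b.b.a.0 | ((0 + 0 + 0) | b.0 | (b.0 | 0)) ⊢ --b--▸ t5, --b--▸ t6, --b--▸ t7
  t2 = b.a.0 | ((0 + 0 + 0) | b.0 | (b.0 | a.0)) ⊢ --a--▸ t5, --b--▸ t10, --b--▸ t8, --b--▸ t9
  t3 = b.b.a.0 | ((0 + 0 + 0) | 0 | (b.0 | a.0)) ⊢ --a--▸ t6, --b--▸ t11, --b--▸ t9
  t4 = b.b.a.0 | ((0 + 0 + 0) | b.0 | (0 | a.0)) ⊢ --a--▸ t7, --b--▸ t10, --b--▸ t11
  t5 = b.a.0 | ((0 + 0 + 0) | b.0 | (b.0 | 0)) ⊢ --b--▸ t12, --b--▸ t13, --b--▸ t14
  t6 = b.b.a.0 | ((0 + 0 + 0) | 0 | (b.0 | 0)) ⊢ --b--▸ t13, --b--▸ t15
  t7 = b.b.a.0 | ((0 + 0 + 0) | b.0 | (0 | 0)) ⊢ --b--▸ t14, --b--▸ t15
  t8 = a.0 | ((0 + 0 + 0) | b.0 | (b.0 | a.0)) ⊢ --a--▸ t12, --a--▸ t16, --b--▸ t17, --b--▸ t18
  t9 = b.a.0 | ((0 + 0 + 0) | 0 | (b.0 | a.0)) ⊢ --a--▸ t13, --b--▸ t17, --b--▸ t19
  t10 = b.a.0 | ((0 + 0 + 0) | b.0 | (0 | a.0)) ⊢ --a--▸ t14, --b--▸ t18, --b--▸ t19
  t11 = b.b.a.0 | ((0 + 0 + 0) | 0 | (0 | a.0)) ⊢ --a--▸ t15, --b--▸ t19
  t12 = a.0 | ((0 + 0 + 0) | b.0 | (b.0 | 0)) ⊢ --a--▸ t20, --b--▸ t21, --b--▸ t22
  t13 = b.a.0 | ((0 + 0 + 0) | 0 | (b.0 | 0)) ⊢ --b--▸ t21, --b--▸ t23
  t14 = b.a.0 | ((0 + 0 + 0) | b.0 | (0 | 0)) ⊢ --b--▸ t22, --b--▸ t23
  t15 = b.b.a.0 | ((0 + 0 + 0) | 0 | (0 | 0)) ⊢ --b--▸ t23
  t16 = 0 | ((0 + 0 + 0) | b.0 | (b.0 | a.0)) ⊢ --a--▸ t20, --b--▸ t24, --b--▸ t25
  t17 = a.0 | ((0 + 0 + 0) | 0 | (b.0 | a.0)) ⊢ --a--▸ t21, --a--▸ t24, --b--▸ t26
  t18 = a.0 | ((0 + 0 + 0) | b.0 | (0 | a.0)) ⊢ --a--▸ t22, --a--▸ t25, --b--▸ t26
  t19 = b.a.0 | ((0 + 0 + 0) | 0 | (0 | a.0)) ⊢ --a--▸ t23, --b--▸ t26
  t20 = 0 | ((0 + 0 + 0) | b.0 | (b.0 | 0)) ⊢ --b--▸ t27, --b--▸ t28
  t21 = a.0 | ((0 + 0 + 0) | 0 | (b.0 | 0)) ⊢ --a--▸ t27, --b--▸ t29
  t22 = a.0 | ((0 + 0 + 0) | b.0 | (0 | 0)) ⊢ --a--▸ t28, --b--▸ t29
  t23 = b.a.0 | ((0 + 0 + 0) | 0 | (0 | 0)) ⊢ --b--▸ t29
  t24 = 0 | ((0 + 0 + 0) | 0 | (b.0 | a.0)) ⊢ --a--▸ t27, --b--▸ t30
  t25 = 0 | ((0 + 0 + 0) | b.0 | (0 | a.0)) ⊢ --a--▸ t28, --b--▸ t30
  t26 = a.0 | ((0 + 0 + 0) | 0 | (0 | a.0)) ⊢ --a--▸ t29, --a--▸ t30
  t27 = 0 | ((0 + 0 + 0) | 0 | (b.0 | 0)) ⊢ --b--▸ t31
  t28 = 0 | ((0 + 0 + 0) | b.0 | (0 | 0)) ⊢ --b--▸ t31
  t29 = a.0 | ((0 + 0 + 0) | 0 | (0 | 0)) ⊢ --a--▸ t31
  t30 = 0 | ((0 + 0 + 0) | 0 | (0 | a.0)) ⊢ --a--▸ t31
  t31 = 0 | ((0 + 0 + 0) | 0 | (0 | 0)) ⊢ stopped
Coarsest stable partition (strong bisimilarity classes):
  B0 = {s0, t0}
  B1 = {s1, t1}
  B2 = {s6, s7, t6, t7}
  B3 = {s13, s14, t13, t14}
  B4 = {s23, t23}
  B5 = {s29, s30, t29, t30}
  B6 = {s31, t31}
  B7 = {s21, s22, s24, s25, t21, t22, t24, t25}
  B8 = {s27, s28, t27, t28}
  B9 = {s15, t15}
  B10 = {s5, t5}
  B11 = {s12, s16, t12, t16}
  B12 = {s20, t20}
  B13 = {s3, s4, t3, t4}
  B14 = {s11, t11}
  B15 = {s19, t19}
  B16 = {s26, t26}
  B17 = {s10, s9, t10, t9}
  B18 = {s17, s18, t17, t18}
  B19 = {s2, t2}
  B20 = {s8, t8}
s0 ∈ B0, t0 ∈ B0 → same block

bisimilar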